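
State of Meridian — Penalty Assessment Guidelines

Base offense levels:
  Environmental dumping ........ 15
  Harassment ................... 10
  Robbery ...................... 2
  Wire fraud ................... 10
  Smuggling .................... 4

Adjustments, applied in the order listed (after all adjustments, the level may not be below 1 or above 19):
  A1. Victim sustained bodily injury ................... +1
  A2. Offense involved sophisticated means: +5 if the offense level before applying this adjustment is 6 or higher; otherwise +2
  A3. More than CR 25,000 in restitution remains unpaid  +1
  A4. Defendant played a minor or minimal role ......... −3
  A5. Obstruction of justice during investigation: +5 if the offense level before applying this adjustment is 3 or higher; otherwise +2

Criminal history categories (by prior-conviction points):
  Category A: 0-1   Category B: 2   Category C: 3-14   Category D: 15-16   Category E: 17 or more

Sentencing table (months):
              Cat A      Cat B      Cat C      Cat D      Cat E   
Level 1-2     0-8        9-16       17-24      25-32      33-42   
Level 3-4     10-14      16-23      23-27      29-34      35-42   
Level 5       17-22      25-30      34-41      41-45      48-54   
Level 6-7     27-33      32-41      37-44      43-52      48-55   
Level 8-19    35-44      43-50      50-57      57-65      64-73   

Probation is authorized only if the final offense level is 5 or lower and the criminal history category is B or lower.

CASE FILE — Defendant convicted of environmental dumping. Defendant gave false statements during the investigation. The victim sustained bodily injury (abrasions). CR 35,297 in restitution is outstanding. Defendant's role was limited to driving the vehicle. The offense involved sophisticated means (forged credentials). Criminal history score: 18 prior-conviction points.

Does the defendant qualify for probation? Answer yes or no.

No

Base offense level for environmental dumping: 15.
A1 applies: 15 + 1 = 16.
A2 applies (level before this adjustment is 16 ≥ 6, so +5): 16 + 5 = 21.
A3 applies: 21 + 1 = 22.
A4 applies: 22 − 3 = 19.
A5 applies (level before this adjustment is 19 ≥ 3, so +5): 19 + 5 = 24.
Level 24 exceeds the maximum of 19; capped at 19.
Final offense level: 19.
Criminal history: 18 prior points → Category E (17+).
Level 19 falls in the 8-19 band.
Grid: Level 8-19 × Category E = 64-73 months.
Probation check: level 19 > 5 and category E > B → not eligible.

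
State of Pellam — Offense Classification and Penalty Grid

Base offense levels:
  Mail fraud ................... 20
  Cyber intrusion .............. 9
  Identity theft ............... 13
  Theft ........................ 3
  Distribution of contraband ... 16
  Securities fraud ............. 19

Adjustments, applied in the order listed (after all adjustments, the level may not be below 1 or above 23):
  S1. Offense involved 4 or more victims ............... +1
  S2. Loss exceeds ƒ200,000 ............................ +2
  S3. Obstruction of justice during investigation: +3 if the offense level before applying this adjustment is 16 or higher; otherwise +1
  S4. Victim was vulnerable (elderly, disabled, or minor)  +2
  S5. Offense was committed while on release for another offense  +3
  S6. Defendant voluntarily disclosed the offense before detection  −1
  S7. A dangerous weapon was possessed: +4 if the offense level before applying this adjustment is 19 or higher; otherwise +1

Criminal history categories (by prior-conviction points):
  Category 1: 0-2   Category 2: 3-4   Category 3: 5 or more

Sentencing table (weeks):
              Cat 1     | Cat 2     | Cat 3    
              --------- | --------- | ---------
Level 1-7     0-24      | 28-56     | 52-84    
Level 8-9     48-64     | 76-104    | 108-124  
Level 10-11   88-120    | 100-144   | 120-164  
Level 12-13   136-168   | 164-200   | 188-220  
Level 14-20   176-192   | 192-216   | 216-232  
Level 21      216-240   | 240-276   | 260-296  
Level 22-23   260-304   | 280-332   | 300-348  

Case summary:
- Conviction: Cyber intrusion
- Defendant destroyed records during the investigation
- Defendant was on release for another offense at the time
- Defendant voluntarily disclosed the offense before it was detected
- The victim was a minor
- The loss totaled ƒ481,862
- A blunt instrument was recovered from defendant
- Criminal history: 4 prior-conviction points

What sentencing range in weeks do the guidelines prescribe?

192-216 weeks

Base offense level for cyber intrusion: 9.
S1 does not apply.
S2 applies: 9 + 2 = 11.
S3 applies (level before this adjustment is 11 < 16, so +1): 11 + 1 = 12.
S4 applies: 12 + 2 = 14.
S5 applies: 14 + 3 = 17.
S6 applies: 17 − 1 = 16.
S7 applies (level before this adjustment is 16 < 19, so +1): 16 + 1 = 17.
Final offense level: 17.
Criminal history: 4 prior points → Category 2 (3-4).
Level 17 falls in the 14-20 band.
Grid: Level 14-20 × Category 2 = 192-216 weeks.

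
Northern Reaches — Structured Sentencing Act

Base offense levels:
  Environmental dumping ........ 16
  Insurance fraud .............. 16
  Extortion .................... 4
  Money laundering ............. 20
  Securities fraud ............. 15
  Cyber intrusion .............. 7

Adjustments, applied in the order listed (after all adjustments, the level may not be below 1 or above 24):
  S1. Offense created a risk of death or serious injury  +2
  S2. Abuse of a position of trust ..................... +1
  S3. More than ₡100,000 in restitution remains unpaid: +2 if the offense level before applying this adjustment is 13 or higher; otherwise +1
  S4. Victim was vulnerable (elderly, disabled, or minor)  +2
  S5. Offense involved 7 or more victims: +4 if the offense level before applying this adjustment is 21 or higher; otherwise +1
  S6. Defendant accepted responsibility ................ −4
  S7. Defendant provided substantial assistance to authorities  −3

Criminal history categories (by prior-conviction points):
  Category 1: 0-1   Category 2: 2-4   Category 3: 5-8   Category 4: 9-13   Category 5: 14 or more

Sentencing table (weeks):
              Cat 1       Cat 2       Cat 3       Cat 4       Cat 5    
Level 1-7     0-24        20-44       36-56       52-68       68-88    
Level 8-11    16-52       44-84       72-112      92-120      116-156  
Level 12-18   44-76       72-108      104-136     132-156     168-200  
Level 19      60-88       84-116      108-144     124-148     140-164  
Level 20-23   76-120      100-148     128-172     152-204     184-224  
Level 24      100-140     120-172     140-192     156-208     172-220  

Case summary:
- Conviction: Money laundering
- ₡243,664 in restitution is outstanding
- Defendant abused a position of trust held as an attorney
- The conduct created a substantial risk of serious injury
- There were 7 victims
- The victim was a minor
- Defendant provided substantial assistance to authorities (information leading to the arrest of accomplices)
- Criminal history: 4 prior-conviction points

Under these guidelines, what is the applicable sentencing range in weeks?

120-172 weeks

Base offense level for money laundering: 20.
S1 applies: 20 + 2 = 22.
S2 applies: 22 + 1 = 23.
S3 applies (level before this adjustment is 23 ≥ 13, so +2): 23 + 2 = 25.
S4 applies: 25 + 2 = 27.
S5 applies (level before this adjustment is 27 ≥ 21, so +4): 27 + 4 = 31.
S7 applies: 31 − 3 = 28.
Level 28 exceeds the maximum of 24; capped at 24.
Final offense level: 24.
Criminal history: 4 prior points → Category 2 (2-4).
Level 24 falls in the 24 band.
Grid: Level 24 × Category 2 = 120-172 weeks.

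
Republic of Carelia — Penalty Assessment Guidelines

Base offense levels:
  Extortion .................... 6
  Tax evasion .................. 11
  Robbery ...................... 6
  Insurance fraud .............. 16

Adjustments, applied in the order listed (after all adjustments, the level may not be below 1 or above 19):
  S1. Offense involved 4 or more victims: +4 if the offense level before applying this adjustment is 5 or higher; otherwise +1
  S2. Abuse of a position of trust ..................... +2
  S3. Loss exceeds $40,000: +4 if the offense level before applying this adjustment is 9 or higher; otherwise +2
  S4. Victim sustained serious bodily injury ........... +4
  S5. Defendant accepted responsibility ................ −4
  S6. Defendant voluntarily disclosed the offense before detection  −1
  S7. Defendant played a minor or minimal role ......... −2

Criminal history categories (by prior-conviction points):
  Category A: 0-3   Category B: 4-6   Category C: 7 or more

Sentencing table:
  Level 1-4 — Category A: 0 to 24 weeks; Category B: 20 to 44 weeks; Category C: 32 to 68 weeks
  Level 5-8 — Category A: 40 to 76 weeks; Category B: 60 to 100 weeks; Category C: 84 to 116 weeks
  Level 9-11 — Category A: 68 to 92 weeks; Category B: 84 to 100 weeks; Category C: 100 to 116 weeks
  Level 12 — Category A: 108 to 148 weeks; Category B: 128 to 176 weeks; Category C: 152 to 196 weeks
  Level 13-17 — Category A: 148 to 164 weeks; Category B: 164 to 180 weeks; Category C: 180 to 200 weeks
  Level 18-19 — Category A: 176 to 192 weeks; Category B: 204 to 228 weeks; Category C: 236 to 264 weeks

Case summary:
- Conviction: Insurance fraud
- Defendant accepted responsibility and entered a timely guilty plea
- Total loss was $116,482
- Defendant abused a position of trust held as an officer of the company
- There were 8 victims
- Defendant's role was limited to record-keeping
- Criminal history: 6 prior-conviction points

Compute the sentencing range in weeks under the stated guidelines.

204-228 weeks

Base offense level for insurance fraud: 16.
S1 applies (level before this adjustment is 16 ≥ 5, so +4): 16 + 4 = 20.
S2 applies: 20 + 2 = 22.
S3 applies (level before this adjustment is 22 ≥ 9, so +4): 22 + 4 = 26.
S4 does not apply.
S5 applies: 26 − 4 = 22.
S7 applies: 22 − 2 = 20.
Level 20 exceeds the maximum of 19; capped at 19.
Final offense level: 19.
Criminal history: 6 prior points → Category B (4-6).
Level 19 falls in the 18-19 band.
Grid: Level 18-19 × Category B = 204-228 weeks.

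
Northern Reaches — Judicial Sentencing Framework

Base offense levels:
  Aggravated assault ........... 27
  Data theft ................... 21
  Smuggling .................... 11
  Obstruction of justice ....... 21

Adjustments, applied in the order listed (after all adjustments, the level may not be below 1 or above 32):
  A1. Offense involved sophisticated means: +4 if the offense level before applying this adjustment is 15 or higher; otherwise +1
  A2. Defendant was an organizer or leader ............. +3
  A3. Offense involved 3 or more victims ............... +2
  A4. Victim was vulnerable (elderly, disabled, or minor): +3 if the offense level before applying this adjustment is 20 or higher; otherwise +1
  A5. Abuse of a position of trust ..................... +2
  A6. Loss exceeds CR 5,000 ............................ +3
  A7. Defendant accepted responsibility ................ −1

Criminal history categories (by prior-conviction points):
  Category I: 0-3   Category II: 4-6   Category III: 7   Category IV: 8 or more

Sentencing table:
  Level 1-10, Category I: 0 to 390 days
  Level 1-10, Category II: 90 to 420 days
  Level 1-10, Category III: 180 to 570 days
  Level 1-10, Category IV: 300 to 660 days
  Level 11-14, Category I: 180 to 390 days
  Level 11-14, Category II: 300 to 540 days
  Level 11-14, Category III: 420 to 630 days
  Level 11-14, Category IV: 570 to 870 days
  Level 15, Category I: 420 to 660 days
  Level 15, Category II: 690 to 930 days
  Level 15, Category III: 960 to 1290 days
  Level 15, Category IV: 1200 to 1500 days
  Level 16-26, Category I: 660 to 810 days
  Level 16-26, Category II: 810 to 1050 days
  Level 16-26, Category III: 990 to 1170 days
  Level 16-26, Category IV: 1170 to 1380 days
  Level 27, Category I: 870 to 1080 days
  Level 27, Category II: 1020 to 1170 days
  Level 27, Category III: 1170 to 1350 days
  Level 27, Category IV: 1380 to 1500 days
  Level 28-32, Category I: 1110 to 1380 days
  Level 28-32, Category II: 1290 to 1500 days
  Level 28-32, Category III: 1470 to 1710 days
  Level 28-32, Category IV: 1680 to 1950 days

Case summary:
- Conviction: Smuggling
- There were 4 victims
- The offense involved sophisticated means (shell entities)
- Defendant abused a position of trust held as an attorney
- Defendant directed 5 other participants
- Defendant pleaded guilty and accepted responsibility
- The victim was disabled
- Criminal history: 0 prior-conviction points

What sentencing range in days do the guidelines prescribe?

Base offense level for smuggling: 11.
A1 applies (level before this adjustment is 11 < 15, so +1): 11 + 1 = 12.
A2 applies: 12 + 3 = 15.
A3 applies: 15 + 2 = 17.
A4 applies (level before this adjustment is 17 < 20, so +1): 17 + 1 = 18.
A5 applies: 18 + 2 = 20.
A6 does not apply.
A7 applies: 20 − 1 = 19.
Final offense level: 19.
Criminal history: 0 prior points → Category I (0-3).
Level 19 falls in the 16-26 band.
Grid: Level 16-26 × Category I = 660-810 days.

660-810 days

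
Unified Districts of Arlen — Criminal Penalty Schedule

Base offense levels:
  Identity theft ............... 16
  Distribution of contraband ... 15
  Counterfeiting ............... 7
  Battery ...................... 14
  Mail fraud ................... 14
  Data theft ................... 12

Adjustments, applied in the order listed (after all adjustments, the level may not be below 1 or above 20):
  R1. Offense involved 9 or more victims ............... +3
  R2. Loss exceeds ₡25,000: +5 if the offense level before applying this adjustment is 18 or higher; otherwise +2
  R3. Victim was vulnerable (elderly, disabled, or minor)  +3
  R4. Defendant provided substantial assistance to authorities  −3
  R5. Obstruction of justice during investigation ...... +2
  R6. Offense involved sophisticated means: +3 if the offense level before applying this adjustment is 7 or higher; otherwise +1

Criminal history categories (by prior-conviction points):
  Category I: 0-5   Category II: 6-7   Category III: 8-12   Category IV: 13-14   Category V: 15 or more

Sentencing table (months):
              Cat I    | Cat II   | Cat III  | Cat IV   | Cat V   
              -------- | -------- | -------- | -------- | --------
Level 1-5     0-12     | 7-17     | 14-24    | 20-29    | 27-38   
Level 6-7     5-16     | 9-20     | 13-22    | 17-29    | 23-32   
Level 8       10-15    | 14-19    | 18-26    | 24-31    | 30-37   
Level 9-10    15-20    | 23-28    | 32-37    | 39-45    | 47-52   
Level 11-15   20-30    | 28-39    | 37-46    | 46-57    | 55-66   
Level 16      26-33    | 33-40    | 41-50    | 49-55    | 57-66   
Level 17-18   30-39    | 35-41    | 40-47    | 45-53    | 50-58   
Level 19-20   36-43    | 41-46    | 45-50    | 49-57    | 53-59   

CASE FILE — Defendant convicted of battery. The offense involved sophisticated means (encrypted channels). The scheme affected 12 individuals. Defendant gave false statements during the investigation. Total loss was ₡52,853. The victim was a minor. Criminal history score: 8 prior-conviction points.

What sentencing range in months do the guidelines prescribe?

45-50 months

Base offense level for battery: 14.
R1 applies: 14 + 3 = 17.
R2 applies (level before this adjustment is 17 < 18, so +2): 17 + 2 = 19.
R3 applies: 19 + 3 = 22.
R5 applies: 22 + 2 = 24.
R6 applies (level before this adjustment is 24 ≥ 7, so +3): 24 + 3 = 27.
Level 27 exceeds the maximum of 20; capped at 20.
Final offense level: 20.
Criminal history: 8 prior points → Category III (8-12).
Level 20 falls in the 19-20 band.
Grid: Level 19-20 × Category III = 45-50 months.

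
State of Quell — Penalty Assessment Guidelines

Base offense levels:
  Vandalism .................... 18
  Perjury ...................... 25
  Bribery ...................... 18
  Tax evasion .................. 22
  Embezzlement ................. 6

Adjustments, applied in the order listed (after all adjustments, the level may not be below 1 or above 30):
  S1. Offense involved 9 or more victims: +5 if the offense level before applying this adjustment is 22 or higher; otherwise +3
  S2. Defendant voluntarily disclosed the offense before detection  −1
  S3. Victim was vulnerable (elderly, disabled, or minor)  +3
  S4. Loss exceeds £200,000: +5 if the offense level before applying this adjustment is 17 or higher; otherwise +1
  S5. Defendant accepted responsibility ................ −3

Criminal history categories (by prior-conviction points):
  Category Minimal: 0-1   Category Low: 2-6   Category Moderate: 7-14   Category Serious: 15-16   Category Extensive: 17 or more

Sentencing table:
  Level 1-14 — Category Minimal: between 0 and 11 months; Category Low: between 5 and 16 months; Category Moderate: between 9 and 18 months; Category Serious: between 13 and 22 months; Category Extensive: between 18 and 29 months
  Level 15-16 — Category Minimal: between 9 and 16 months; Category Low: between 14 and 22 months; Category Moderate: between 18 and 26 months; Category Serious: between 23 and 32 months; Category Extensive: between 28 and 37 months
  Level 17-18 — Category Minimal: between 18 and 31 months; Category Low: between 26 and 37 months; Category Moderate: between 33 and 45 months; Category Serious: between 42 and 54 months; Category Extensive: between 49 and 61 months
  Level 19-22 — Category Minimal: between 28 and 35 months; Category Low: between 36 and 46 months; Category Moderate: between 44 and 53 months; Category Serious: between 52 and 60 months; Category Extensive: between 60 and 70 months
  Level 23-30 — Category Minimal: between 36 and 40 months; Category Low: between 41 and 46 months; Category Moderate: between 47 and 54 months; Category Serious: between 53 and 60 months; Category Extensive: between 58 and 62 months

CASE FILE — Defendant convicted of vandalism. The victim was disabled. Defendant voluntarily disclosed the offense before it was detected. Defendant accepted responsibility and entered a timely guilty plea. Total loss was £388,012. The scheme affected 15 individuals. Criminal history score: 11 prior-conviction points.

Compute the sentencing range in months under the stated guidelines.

47-54 months

Base offense level for vandalism: 18.
S1 applies (level before this adjustment is 18 < 22, so +3): 18 + 3 = 21.
S2 applies: 21 − 1 = 20.
S3 applies: 20 + 3 = 23.
S4 applies (level before this adjustment is 23 ≥ 17, so +5): 23 + 5 = 28.
S5 applies: 28 − 3 = 25.
Final offense level: 25.
Criminal history: 11 prior points → Category Moderate (7-14).
Level 25 falls in the 23-30 band.
Grid: Level 23-30 × Category Moderate = 47-54 months.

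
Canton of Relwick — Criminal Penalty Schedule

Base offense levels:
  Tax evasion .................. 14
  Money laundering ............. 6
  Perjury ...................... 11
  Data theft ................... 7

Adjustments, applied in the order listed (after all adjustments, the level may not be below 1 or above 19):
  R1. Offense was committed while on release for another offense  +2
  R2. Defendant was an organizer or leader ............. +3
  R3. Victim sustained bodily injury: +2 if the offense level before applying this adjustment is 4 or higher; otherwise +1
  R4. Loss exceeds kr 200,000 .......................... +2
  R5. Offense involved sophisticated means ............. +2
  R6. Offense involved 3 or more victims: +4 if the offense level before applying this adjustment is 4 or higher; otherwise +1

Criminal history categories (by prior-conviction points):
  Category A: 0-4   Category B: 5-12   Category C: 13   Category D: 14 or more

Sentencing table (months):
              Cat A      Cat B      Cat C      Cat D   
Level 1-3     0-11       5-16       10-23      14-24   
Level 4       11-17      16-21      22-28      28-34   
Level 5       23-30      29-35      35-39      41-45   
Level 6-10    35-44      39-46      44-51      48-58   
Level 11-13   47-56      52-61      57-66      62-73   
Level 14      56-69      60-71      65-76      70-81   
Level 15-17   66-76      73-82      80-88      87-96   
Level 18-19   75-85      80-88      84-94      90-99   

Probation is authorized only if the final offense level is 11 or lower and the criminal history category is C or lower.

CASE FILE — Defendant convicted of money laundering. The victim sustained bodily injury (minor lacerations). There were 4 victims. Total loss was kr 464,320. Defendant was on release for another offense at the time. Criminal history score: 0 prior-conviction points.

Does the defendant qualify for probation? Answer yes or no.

Base offense level for money laundering: 6.
R1 applies: 6 + 2 = 8.
R2 does not apply.
R3 applies (level before this adjustment is 8 ≥ 4, so +2): 8 + 2 = 10.
R4 applies: 10 + 2 = 12.
R6 applies (level before this adjustment is 12 ≥ 4, so +4): 12 + 4 = 16.
Final offense level: 16.
Criminal history: 0 prior points → Category A (0-4).
Level 16 falls in the 15-17 band.
Grid: Level 15-17 × Category A = 66-76 months.
Probation check: level 16 > 11 and category A ≤ C → not eligible.

No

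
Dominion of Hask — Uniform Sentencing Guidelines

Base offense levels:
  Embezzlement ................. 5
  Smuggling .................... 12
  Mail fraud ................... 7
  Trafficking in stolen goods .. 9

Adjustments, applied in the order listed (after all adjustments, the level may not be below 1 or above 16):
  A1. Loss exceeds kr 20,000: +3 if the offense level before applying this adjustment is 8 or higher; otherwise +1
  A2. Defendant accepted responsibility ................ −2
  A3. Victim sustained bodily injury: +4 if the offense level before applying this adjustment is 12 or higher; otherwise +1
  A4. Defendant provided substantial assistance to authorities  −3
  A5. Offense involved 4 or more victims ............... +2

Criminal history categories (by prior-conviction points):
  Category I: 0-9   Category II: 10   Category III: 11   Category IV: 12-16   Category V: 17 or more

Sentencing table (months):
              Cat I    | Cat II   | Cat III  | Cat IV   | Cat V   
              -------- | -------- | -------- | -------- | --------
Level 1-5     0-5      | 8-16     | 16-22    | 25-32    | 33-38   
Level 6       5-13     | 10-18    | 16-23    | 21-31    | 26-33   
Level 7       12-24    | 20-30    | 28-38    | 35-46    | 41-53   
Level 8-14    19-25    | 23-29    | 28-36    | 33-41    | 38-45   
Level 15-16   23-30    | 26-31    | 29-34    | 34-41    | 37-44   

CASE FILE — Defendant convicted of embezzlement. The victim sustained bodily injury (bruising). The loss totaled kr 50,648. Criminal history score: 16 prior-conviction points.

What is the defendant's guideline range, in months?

35-46 months

Base offense level for embezzlement: 5.
A1 applies (level before this adjustment is 5 < 8, so +1): 5 + 1 = 6.
A3 applies (level before this adjustment is 6 < 12, so +1): 6 + 1 = 7.
Final offense level: 7.
Criminal history: 16 prior points → Category IV (12-16).
Level 7 falls in the 7 band.
Grid: Level 7 × Category IV = 35-46 months.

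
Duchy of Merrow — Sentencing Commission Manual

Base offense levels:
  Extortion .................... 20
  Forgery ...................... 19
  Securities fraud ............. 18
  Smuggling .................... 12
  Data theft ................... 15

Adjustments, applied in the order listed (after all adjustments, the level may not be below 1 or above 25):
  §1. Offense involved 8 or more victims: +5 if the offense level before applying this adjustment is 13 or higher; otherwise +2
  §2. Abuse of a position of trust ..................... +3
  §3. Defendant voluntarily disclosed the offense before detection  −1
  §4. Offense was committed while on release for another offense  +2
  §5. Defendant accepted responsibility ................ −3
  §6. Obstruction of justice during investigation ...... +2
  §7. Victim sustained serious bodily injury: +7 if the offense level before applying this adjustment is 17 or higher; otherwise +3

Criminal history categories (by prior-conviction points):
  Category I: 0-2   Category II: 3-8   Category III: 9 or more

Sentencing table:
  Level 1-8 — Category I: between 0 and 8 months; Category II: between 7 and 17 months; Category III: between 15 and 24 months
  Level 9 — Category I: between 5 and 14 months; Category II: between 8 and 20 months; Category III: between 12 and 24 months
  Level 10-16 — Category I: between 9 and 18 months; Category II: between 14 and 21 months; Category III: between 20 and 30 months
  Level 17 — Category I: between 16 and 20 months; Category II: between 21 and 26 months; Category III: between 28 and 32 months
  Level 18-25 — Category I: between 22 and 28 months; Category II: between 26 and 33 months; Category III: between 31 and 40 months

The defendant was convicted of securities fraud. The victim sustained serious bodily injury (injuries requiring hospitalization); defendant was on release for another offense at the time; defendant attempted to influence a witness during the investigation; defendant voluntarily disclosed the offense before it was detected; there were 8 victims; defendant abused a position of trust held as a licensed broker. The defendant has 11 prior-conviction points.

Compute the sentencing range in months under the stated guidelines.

Base offense level for securities fraud: 18.
§1 applies (level before this adjustment is 18 ≥ 13, so +5): 18 + 5 = 23.
§2 applies: 23 + 3 = 26.
§3 applies: 26 − 1 = 25.
§4 applies: 25 + 2 = 27.
§5 does not apply.
§6 applies: 27 + 2 = 29.
§7 applies (level before this adjustment is 29 ≥ 17, so +7): 29 + 7 = 36.
Level 36 exceeds the maximum of 25; capped at 25.
Final offense level: 25.
Criminal history: 11 prior points → Category III (9+).
Level 25 falls in the 18-25 band.
Grid: Level 18-25 × Category III = 31-40 months.

31-40 months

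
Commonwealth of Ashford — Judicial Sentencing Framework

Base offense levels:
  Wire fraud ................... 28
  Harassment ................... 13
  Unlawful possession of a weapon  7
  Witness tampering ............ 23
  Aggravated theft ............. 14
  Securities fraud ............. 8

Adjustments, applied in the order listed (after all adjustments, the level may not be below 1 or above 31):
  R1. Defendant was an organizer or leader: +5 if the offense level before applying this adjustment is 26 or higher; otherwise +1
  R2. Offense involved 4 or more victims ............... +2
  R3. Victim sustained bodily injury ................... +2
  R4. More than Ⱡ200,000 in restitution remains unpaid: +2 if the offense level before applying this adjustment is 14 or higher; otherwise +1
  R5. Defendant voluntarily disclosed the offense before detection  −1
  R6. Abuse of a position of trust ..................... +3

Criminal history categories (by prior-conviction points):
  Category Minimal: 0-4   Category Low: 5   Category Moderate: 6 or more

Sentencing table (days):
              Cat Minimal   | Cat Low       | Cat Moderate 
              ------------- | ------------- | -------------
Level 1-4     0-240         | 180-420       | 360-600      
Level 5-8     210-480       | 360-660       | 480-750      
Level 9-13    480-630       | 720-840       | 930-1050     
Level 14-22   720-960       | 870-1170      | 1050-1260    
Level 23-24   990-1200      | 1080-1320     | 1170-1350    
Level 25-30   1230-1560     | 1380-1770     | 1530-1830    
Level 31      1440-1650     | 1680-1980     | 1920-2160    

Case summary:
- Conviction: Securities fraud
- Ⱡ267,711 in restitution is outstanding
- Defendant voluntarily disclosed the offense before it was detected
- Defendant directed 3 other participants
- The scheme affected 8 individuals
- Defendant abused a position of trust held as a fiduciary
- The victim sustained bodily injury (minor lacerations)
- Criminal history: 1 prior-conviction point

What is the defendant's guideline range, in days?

720-960 days

Base offense level for securities fraud: 8.
R1 applies (level before this adjustment is 8 < 26, so +1): 8 + 1 = 9.
R2 applies: 9 + 2 = 11.
R3 applies: 11 + 2 = 13.
R4 applies (level before this adjustment is 13 < 14, so +1): 13 + 1 = 14.
R5 applies: 14 − 1 = 13.
R6 applies: 13 + 3 = 16.
Final offense level: 16.
Criminal history: 1 prior point → Category Minimal (0-4).
Level 16 falls in the 14-22 band.
Grid: Level 14-22 × Category Minimal = 720-960 days.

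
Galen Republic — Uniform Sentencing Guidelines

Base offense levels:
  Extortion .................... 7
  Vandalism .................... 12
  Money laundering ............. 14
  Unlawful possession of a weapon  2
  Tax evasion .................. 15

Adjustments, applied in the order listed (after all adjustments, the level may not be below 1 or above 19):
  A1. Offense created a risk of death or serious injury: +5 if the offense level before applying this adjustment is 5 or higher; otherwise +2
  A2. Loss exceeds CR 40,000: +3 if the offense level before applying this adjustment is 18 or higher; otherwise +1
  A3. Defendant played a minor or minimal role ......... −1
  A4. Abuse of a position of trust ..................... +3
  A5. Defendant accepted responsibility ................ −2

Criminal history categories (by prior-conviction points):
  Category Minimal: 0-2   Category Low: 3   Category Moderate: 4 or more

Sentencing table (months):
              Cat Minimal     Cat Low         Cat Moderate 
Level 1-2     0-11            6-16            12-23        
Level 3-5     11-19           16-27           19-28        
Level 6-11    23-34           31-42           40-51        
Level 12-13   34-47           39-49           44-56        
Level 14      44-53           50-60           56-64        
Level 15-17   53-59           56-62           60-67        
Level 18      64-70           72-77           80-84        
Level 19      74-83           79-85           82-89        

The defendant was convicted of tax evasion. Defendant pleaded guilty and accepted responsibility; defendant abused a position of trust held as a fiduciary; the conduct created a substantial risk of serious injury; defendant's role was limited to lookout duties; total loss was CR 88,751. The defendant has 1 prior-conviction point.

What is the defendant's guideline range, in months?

74-83 months

Base offense level for tax evasion: 15.
A1 applies (level before this adjustment is 15 ≥ 5, so +5): 15 + 5 = 20.
A2 applies (level before this adjustment is 20 ≥ 18, so +3): 20 + 3 = 23.
A3 applies: 23 − 1 = 22.
A4 applies: 22 + 3 = 25.
A5 applies: 25 − 2 = 23.
Level 23 exceeds the maximum of 19; capped at 19.
Final offense level: 19.
Criminal history: 1 prior point → Category Minimal (0-2).
Level 19 falls in the 19 band.
Grid: Level 19 × Category Minimal = 74-83 months.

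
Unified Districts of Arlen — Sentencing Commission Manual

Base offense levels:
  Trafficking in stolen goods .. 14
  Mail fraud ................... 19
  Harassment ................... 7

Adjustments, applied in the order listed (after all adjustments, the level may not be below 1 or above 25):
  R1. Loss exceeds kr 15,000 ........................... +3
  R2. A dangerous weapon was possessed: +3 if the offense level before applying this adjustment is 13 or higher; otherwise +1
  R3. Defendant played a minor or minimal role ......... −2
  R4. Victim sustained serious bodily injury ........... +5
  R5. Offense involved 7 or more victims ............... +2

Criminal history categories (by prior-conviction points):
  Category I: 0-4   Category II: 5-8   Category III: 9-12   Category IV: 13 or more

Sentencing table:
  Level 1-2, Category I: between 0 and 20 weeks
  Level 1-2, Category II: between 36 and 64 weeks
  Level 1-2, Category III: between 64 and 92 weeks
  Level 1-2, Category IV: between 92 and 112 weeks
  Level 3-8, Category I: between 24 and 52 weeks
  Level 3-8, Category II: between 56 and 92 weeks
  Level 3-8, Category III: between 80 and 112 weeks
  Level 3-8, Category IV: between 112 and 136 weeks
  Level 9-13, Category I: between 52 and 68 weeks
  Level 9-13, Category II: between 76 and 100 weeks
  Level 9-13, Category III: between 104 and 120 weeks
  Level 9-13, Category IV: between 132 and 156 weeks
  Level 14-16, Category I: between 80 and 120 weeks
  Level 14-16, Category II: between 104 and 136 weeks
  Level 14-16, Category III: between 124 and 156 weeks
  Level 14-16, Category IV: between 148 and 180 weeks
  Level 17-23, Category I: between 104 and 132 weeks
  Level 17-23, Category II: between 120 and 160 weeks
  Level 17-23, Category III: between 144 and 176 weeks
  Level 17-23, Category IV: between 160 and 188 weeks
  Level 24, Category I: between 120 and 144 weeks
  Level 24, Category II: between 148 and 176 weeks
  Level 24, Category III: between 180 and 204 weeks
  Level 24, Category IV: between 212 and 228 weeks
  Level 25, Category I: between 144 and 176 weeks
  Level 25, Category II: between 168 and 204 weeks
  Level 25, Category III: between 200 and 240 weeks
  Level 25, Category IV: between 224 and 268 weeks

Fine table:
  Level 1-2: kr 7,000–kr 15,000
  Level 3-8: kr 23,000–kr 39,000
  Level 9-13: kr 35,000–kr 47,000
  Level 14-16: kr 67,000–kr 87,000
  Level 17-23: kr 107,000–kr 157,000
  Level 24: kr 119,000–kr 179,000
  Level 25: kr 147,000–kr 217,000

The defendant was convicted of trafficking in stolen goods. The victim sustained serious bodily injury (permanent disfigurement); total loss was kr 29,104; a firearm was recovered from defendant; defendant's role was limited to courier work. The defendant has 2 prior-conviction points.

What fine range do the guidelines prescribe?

Base offense level for trafficking in stolen goods: 14.
R1 applies: 14 + 3 = 17.
R2 applies (level before this adjustment is 17 ≥ 13, so +3): 17 + 3 = 20.
R3 applies: 20 − 2 = 18.
R4 applies: 18 + 5 = 23.
R5 does not apply.
Final offense level: 23.
Level 23 falls in the 17-23 band.
Fine table: Level 17-23 → kr 107,000–kr 157,000.

kr 107,000–kr 157,000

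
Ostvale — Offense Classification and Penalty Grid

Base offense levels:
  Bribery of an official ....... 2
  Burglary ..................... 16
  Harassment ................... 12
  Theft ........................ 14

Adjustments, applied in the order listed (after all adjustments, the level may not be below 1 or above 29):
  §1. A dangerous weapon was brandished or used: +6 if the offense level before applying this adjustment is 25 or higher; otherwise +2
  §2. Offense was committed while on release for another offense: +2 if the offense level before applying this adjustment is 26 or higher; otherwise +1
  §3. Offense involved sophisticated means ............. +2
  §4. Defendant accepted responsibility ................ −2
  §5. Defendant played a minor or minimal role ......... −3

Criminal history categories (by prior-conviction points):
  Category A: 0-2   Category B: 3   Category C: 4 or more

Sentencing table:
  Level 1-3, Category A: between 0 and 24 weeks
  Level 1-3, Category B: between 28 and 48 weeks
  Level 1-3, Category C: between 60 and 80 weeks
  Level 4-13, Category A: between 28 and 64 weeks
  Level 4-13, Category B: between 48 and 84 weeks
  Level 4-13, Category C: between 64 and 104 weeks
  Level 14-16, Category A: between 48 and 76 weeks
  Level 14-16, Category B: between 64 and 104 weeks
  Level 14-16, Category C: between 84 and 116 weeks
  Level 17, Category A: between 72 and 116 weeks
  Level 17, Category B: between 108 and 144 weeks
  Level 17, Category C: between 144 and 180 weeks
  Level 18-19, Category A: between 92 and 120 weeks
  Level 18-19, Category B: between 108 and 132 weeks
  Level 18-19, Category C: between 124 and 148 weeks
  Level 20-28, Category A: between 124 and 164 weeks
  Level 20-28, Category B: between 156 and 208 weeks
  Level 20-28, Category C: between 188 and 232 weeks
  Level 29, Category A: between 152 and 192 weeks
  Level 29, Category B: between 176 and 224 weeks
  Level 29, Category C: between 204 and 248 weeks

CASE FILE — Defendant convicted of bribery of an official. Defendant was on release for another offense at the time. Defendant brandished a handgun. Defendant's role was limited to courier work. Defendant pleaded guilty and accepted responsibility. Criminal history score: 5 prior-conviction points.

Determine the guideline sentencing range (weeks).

Base offense level for bribery of an official: 2.
§1 applies (level before this adjustment is 2 < 25, so +2): 2 + 2 = 4.
§2 applies (level before this adjustment is 4 < 26, so +1): 4 + 1 = 5.
§3 does not apply.
§4 applies: 5 − 2 = 3.
§5 applies: 3 − 3 = 0.
Level 0 is below the minimum of 1; floored at 1.
Final offense level: 1.
Criminal history: 5 prior points → Category C (4+).
Level 1 falls in the 1-3 band.
Grid: Level 1-3 × Category C = 60-80 weeks.

60-80 weeks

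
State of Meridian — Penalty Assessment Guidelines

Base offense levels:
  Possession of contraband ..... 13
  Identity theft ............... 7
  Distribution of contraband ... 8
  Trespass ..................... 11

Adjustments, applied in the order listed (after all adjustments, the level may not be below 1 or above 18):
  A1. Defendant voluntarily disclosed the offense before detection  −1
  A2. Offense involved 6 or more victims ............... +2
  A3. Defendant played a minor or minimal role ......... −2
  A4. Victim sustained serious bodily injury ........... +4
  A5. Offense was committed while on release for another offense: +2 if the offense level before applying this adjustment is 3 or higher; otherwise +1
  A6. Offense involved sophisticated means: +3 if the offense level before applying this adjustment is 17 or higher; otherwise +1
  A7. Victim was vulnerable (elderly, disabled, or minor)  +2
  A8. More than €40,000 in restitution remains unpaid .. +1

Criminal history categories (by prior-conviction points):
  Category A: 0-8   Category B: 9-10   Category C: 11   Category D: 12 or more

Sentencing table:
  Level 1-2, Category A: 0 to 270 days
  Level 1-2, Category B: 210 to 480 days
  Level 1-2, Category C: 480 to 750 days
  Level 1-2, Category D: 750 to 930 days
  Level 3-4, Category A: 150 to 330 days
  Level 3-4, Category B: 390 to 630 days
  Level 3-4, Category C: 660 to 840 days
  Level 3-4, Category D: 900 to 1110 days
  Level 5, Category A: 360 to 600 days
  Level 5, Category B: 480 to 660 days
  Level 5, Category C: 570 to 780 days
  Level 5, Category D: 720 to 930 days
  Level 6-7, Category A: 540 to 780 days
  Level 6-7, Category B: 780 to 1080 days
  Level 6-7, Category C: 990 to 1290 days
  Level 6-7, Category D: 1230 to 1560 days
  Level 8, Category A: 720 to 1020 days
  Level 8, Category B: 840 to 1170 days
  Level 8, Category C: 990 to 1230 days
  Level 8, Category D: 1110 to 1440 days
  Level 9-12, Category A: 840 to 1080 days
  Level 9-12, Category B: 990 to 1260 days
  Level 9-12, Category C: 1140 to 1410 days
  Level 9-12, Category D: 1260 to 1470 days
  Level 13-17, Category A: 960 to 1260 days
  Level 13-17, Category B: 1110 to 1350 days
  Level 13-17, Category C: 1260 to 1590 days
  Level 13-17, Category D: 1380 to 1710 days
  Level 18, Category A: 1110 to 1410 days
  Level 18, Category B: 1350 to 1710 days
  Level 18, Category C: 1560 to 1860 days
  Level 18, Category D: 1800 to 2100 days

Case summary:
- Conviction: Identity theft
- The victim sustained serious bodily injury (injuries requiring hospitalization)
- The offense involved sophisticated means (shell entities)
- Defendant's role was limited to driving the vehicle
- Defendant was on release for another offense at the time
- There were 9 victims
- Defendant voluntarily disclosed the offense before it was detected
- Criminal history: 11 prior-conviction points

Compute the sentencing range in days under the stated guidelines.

Base offense level for identity theft: 7.
A1 applies: 7 − 1 = 6.
A2 applies: 6 + 2 = 8.
A3 applies: 8 − 2 = 6.
A4 applies: 6 + 4 = 10.
A5 applies (level before this adjustment is 10 ≥ 3, so +2): 10 + 2 = 12.
A6 applies (level before this adjustment is 12 < 17, so +1): 12 + 1 = 13.
A8 does not apply.
Final offense level: 13.
Criminal history: 11 prior points → Category C (11).
Level 13 falls in the 13-17 band.
Grid: Level 13-17 × Category C = 1260-1590 days.

1260-1590 days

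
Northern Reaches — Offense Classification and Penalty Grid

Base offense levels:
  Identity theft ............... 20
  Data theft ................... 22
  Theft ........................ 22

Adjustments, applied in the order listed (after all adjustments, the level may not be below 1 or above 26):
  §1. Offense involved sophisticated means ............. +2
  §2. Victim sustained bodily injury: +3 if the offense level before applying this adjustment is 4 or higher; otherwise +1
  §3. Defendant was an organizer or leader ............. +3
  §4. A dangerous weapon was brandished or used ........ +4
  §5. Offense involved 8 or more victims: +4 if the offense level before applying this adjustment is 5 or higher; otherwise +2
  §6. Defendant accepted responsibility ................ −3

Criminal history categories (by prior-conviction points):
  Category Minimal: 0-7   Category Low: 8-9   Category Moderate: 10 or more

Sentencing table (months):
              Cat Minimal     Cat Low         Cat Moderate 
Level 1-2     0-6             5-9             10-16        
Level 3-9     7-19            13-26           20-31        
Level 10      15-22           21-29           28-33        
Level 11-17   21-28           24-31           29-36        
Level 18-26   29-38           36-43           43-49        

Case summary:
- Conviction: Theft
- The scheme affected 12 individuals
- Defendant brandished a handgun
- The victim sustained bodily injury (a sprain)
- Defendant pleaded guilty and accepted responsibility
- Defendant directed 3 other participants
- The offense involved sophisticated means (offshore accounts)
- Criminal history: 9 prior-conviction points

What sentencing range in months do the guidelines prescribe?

Base offense level for theft: 22.
§1 applies: 22 + 2 = 24.
§2 applies (level before this adjustment is 24 ≥ 4, so +3): 24 + 3 = 27.
§3 applies: 27 + 3 = 30.
§4 applies: 30 + 4 = 34.
§5 applies (level before this adjustment is 34 ≥ 5, so +4): 34 + 4 = 38.
§6 applies: 38 − 3 = 35.
Level 35 exceeds the maximum of 26; capped at 26.
Final offense level: 26.
Criminal history: 9 prior points → Category Low (8-9).
Level 26 falls in the 18-26 band.
Grid: Level 18-26 × Category Low = 36-43 months.

36-43 months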